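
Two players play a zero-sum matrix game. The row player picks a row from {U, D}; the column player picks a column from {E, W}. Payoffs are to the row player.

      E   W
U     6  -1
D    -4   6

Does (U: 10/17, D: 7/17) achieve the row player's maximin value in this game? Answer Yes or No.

Against E this mix gives (10/17)·6 + (7/17)·(-4) = 32/17.
Against W this mix gives (10/17)·(-1) + (7/17)·6 = 32/17.
All of the column player's active replies (E, W) yield 32/17, and no column does worse for the row player. The mix makes the column player indifferent and guarantees 32/17, so it is optimal.

Yes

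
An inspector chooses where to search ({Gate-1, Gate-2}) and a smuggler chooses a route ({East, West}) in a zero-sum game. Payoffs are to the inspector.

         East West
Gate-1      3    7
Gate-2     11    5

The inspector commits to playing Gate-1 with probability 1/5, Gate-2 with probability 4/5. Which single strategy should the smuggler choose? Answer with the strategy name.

If the smuggler plays East, the inspector's expected payoff is (1/5)·3 + (4/5)·11 = 47/5.
If the smuggler plays West, the inspector's expected payoff is (1/5)·7 + (4/5)·5 = 27/5.
The smuggler minimizes the inspector's payoff; the smallest is 27/5, so the best response is West.

West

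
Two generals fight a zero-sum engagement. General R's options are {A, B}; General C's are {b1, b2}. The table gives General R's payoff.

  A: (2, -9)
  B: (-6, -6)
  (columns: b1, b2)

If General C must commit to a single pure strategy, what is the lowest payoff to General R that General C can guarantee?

-6

Column maxima: b1 → 2, b2 → -6.
The smallest of these is -6.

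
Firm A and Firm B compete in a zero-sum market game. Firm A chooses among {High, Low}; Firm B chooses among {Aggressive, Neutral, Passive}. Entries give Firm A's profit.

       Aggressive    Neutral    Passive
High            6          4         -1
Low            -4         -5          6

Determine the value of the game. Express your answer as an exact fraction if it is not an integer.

19/16

Row minima: High → -1, Low → -5; maximin = -1.
Column maxima: Aggressive → 6, Neutral → 4, Passive → 6; minimax = 4.
-1 ≠ 4, so there is no saddle point; optimal play is mixed.
Aggressive is strictly dominated by Neutral (it gives Firm A strictly more in every row), so Firm B never plays it.
On the remaining 2×2 (High, Low vs Neutral, Passive):
Let Firm A play High with probability p. Expected payoff against Neutral: 4p + (-5)(1−p) = 9p − 5; against Passive: (-1)p + 6(1−p) = −7p + 6.
Setting these equal: 9p − 5 = −7p + 6 ⇒ 16p = 11 ⇒ p = 11/16, and the value is (9)·(11/16) − 5 = 19/16.
For Firm B: with q = P(Neutral), equating High's and Low's payoffs gives 5q − 1 = −11q + 6 ⇒ q = 7/16.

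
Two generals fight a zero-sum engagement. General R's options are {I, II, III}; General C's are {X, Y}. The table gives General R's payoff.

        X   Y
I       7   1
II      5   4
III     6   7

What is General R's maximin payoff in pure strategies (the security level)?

Row minima: I → 1, II → 4, III → 6.
The best of these is 6.

6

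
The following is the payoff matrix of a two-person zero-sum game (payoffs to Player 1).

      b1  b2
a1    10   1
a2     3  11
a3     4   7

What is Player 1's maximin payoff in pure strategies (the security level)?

4

Row minima: a1 → 1, a2 → 3, a3 → 4.
The best of these is 4.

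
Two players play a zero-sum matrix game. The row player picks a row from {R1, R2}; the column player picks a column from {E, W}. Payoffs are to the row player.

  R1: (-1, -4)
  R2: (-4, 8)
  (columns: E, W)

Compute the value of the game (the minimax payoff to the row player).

-8/5

Row minima: R1 → -4, R2 → -4; maximin = -4.
Column maxima: E → -1, W → 8; minimax = -1.
-4 ≠ -1, so there is no saddle point; optimal play is mixed.
Let the row player play R1 with probability p. Expected payoff against E: (-1)p + (-4)(1−p) = 3p − 4; against W: (-4)p + 8(1−p) = −12p + 8.
Setting these equal: 3p − 4 = −12p + 8 ⇒ 15p = 12 ⇒ p = 4/5, and the value is (3)·(4/5) − 4 = -8/5.
For the column player: with q = P(E), equating R1's and R2's payoffs gives 3q − 4 = −12q + 8 ⇒ q = 4/5.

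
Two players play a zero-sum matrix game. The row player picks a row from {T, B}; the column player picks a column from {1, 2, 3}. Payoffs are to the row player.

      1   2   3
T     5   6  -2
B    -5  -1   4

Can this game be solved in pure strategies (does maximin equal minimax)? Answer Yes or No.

Row minima: T → -2, B → -5; maximin = -2.
Column maxima: 1 → 5, 2 → 6, 3 → 4; minimax = 4.
-2 ≠ 4, so no pure-strategy equilibrium exists.

No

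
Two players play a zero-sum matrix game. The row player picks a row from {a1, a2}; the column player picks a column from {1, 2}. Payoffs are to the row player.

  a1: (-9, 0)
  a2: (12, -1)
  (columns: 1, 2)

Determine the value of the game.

-9/22

Row minima: a1 → -9, a2 → -1; maximin = -1.
Column maxima: 1 → 12, 2 → 0; minimax = 0.
-1 ≠ 0, so there is no saddle point; optimal play is mixed.
Let the row player play a1 with probability p. Expected payoff against 1: (-9)p + 12(1−p) = −21p + 12; against 2: 0p + (-1)(1−p) = p − 1.
Setting these equal: −21p + 12 = p − 1 ⇒ −22p = -13 ⇒ p = 13/22, and the value is (-21)·(13/22) + 12 = -9/22.
For the column player: with q = P(1), equating a1's and a2's payoffs gives −9q = 13q − 1 ⇒ q = 1/22.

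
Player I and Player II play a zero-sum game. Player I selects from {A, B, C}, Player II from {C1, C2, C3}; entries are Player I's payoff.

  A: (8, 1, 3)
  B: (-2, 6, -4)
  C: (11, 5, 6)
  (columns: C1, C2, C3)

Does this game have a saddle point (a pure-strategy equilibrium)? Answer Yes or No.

Row minima: A → 1, B → -4, C → 5; maximin = 5.
Column maxima: C1 → 11, C2 → 6, C3 → 6; minimax = 6.
5 ≠ 6, so no pure-strategy equilibrium exists.

No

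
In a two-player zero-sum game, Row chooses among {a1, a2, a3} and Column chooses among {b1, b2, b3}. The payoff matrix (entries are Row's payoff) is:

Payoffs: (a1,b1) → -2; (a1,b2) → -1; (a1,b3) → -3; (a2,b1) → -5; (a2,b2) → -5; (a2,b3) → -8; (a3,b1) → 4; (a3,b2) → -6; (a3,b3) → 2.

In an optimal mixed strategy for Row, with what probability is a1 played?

Row minima: a1 → -3, a2 → -8, a3 → -6; maximin = -3.
Column maxima: b1 → 4, b2 → -1, b3 → 2; minimax = -1.
-3 ≠ -1, so there is no saddle point; optimal play is mixed.
a2 is strictly dominated by a1, so Row never plays it.
b1 is strictly dominated by b3 (it gives Row strictly more in every row), so Column never plays it.
On the remaining 2×2 (a1, a3 vs b2, b3):
Let Row play a1 with probability p. Expected payoff against b2: (-1)p + (-6)(1−p) = 5p − 6; against b3: (-3)p + 2(1−p) = −5p + 2.
Setting these equal: 5p − 6 = −5p + 2 ⇒ 10p = 8 ⇒ p = 4/5, and the value is (5)·(4/5) − 6 = -2.
For Column: with q = P(b2), equating a1's and a3's payoffs gives 2q − 3 = −8q + 2 ⇒ q = 1/2.

4/5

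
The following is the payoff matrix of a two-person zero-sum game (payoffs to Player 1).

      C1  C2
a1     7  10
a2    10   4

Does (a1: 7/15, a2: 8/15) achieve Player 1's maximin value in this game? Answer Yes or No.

No

Against C1 this mix gives (7/15)·7 + (8/15)·10 = 43/5.
Against C2 this mix gives (7/15)·10 + (8/15)·4 = 34/5.
Player 2 will play C2, holding Player 1 to 34/5. Shifting weight toward the row that does better against C2 would raise this floor (the equalizing mix achieves 8 against both C2 and C1), so the proposed strategy is not optimal.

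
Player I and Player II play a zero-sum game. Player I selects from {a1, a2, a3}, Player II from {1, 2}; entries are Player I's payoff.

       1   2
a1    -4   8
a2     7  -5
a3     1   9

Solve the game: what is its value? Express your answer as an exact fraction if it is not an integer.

17/5

Row minima: a1 → -4, a2 → -5, a3 → 1; maximin = 1.
Column maxima: 1 → 7, 2 → 9; minimax = 7.
1 ≠ 7, so there is no saddle point; optimal play is mixed.
a1 is strictly dominated by a3, so Player I never plays it.
On the remaining 2×2 (a2, a3 vs 1, 2):
Let Player I play a2 with probability p. Expected payoff against 1: 7p + 1(1−p) = 6p + 1; against 2: (-5)p + 9(1−p) = −14p + 9.
Setting these equal: 6p + 1 = −14p + 9 ⇒ 20p = 8 ⇒ p = 2/5, and the value is (6)·(2/5) + 1 = 17/5.
For Player II: with q = P(1), equating a2's and a3's payoffs gives 12q − 5 = −8q + 9 ⇒ q = 7/10.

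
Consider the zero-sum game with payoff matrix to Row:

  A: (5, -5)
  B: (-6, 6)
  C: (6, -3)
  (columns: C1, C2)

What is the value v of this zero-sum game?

Row minima: A → -5, B → -6, C → -3; maximin = -3.
Column maxima: C1 → 6, C2 → 6; minimax = 6.
-3 ≠ 6, so there is no saddle point; optimal play is mixed.
A is strictly dominated by C, so Row never plays it.
On the remaining 2×2 (B, C vs C1, C2):
Let Row play B with probability p. Expected payoff against C1: (-6)p + 6(1−p) = −12p + 6; against C2: 6p + (-3)(1−p) = 9p − 3.
Setting these equal: −12p + 6 = 9p − 3 ⇒ −21p = -9 ⇒ p = 3/7, and the value is (-12)·(3/7) + 6 = 6/7.
For Column: with q = P(C1), equating B's and C's payoffs gives −12q + 6 = 9q − 3 ⇒ q = 3/7.

6/7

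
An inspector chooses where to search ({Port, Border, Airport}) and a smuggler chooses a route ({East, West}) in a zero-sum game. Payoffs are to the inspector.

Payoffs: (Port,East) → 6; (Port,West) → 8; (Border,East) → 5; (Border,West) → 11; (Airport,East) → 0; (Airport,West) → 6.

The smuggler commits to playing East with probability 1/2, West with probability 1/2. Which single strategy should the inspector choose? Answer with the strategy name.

Border

Expected payoff of Port: (1/2)·6 + (1/2)·8 = 7.
Expected payoff of Border: (1/2)·5 + (1/2)·11 = 8.
Expected payoff of Airport: (1/2)·0 + (1/2)·6 = 3.
The largest is 8, so the inspector's best response is Border.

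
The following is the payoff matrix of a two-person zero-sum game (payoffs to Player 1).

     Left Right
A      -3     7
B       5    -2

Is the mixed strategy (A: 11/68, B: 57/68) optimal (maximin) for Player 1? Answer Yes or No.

Against Left this mix gives (11/68)·(-3) + (57/68)·5 = 63/17.
Against Right this mix gives (11/68)·7 + (57/68)·(-2) = -37/68.
Player 2 will play Right, holding Player 1 to -37/68. Shifting weight toward the row that does better against Right would raise this floor (the equalizing mix achieves 29/17 against both Right and Left), so the proposed strategy is not optimal.

No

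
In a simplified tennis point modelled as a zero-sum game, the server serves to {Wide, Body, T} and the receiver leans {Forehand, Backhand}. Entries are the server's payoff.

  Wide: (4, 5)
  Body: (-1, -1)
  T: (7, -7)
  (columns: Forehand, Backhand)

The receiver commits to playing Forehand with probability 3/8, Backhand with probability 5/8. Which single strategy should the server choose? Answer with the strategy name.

Expected payoff of Wide: (3/8)·4 + (5/8)·5 = 37/8.
Expected payoff of Body: (3/8)·(-1) + (5/8)·(-1) = -1.
Expected payoff of T: (3/8)·7 + (5/8)·(-7) = -7/4.
The largest is 37/8, so the server's best response is Wide.

Wide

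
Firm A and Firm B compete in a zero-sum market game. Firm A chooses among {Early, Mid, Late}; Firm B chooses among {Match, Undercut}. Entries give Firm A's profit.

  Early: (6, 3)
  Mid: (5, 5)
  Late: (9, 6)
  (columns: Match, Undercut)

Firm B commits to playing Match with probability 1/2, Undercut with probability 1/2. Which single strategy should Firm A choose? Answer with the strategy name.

Late

Expected payoff of Early: (1/2)·6 + (1/2)·3 = 9/2.
Expected payoff of Mid: (1/2)·5 + (1/2)·5 = 5.
Expected payoff of Late: (1/2)·9 + (1/2)·6 = 15/2.
The largest is 15/2, so Firm A's best response is Late.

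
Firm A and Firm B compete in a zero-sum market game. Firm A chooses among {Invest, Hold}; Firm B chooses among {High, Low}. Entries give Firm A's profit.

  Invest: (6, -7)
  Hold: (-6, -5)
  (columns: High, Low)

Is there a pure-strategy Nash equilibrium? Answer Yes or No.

No

Row minima: Invest → -7, Hold → -6; maximin = -6.
Column maxima: High → 6, Low → -5; minimax = -5.
-6 ≠ -5, so no pure-strategy equilibrium exists.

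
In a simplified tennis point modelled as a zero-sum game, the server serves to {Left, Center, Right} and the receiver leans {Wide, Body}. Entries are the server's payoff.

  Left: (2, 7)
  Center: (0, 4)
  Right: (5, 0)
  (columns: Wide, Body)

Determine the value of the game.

Row minima: Left → 2, Center → 0, Right → 0; maximin = 2.
Column maxima: Wide → 5, Body → 7; minimax = 5.
2 ≠ 5, so there is no saddle point; optimal play is mixed.
Center is strictly dominated by Left, so the server never plays it.
On the remaining 2×2 (Left, Right vs Wide, Body):
Let the server play Left with probability p. Expected payoff against Wide: 2p + 5(1−p) = −3p + 5; against Body: 7p + 0(1−p) = 7p.
Setting these equal: −3p + 5 = 7p ⇒ −10p = -5 ⇒ p = 1/2, and the value is (-3)·(1/2) + 5 = 7/2.
For the receiver: with q = P(Wide), equating Left's and Right's payoffs gives −5q + 7 = 5q ⇒ q = 7/10.

7/2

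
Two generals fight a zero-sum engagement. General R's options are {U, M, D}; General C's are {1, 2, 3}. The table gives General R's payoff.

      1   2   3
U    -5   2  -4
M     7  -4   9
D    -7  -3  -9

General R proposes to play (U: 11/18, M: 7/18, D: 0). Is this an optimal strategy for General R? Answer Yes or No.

Against 1 this mix gives (11/18)·(-5) + (7/18)·7 = -1/3.
Against 2 this mix gives (11/18)·2 + (7/18)·(-4) = -1/3.
Against 3 this mix gives (11/18)·(-4) + (7/18)·9 = 19/18.
All of General C's active replies (1, 2) yield -1/3, and no column does worse for General R. The mix makes General C indifferent and guarantees -1/3, so it is optimal.

Yes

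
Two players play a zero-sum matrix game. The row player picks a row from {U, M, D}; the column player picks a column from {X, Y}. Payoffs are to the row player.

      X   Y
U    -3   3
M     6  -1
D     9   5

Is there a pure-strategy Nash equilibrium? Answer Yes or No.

Yes

Row minima: U → -3, M → -1, D → 5; maximin = 5.
Column maxima: X → 9, Y → 5; minimax = 5.
maximin = minimax = 5, so a saddle point exists.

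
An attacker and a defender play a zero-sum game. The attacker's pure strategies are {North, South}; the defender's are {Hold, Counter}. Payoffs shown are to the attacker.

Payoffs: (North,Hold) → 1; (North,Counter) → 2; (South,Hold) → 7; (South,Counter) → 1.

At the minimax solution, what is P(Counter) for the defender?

Row minima: North → 1, South → 1; maximin = 1.
Column maxima: Hold → 7, Counter → 2; minimax = 2.
1 ≠ 2, so there is no saddle point; optimal play is mixed.
Let the attacker play North with probability p. Expected payoff against Hold: 1p + 7(1−p) = −6p + 7; against Counter: 2p + 1(1−p) = p + 1.
Setting these equal: −6p + 7 = p + 1 ⇒ −7p = -6 ⇒ p = 6/7, and the value is (-6)·(6/7) + 7 = 13/7.
For the defender: with q = P(Hold), equating North's and South's payoffs gives −q + 2 = 6q + 1 ⇒ q = 1/7.

6/7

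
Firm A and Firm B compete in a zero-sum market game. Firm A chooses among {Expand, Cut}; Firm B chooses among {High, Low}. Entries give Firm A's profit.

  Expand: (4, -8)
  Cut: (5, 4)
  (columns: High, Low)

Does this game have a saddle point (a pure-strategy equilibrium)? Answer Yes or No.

Row minima: Expand → -8, Cut → 4; maximin = 4.
Column maxima: High → 5, Low → 4; minimax = 4.
maximin = minimax = 4, so a saddle point exists.

Yes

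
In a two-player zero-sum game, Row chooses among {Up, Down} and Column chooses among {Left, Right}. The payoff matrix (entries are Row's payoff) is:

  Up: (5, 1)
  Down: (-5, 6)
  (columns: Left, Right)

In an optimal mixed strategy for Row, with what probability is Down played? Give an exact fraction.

4/15

Row minima: Up → 1, Down → -5; maximin = 1.
Column maxima: Left → 5, Right → 6; minimax = 5.
1 ≠ 5, so there is no saddle point; optimal play is mixed.
Let Row play Up with probability p. Expected payoff against Left: 5p + (-5)(1−p) = 10p − 5; against Right: 1p + 6(1−p) = −5p + 6.
Setting these equal: 10p − 5 = −5p + 6 ⇒ 15p = 11 ⇒ p = 11/15, and the value is (10)·(11/15) − 5 = 7/3.
For Column: with q = P(Left), equating Up's and Down's payoffs gives 4q + 1 = −11q + 6 ⇒ q = 1/3.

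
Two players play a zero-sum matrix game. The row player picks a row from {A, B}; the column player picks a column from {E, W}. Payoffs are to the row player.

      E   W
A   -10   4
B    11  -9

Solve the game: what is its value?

-23/17

Row minima: A → -10, B → -9; maximin = -9.
Column maxima: E → 11, W → 4; minimax = 4.
-9 ≠ 4, so there is no saddle point; optimal play is mixed.
Let the row player play A with probability p. Expected payoff against E: (-10)p + 11(1−p) = −21p + 11; against W: 4p + (-9)(1−p) = 13p − 9.
Setting these equal: −21p + 11 = 13p − 9 ⇒ −34p = -20 ⇒ p = 10/17, and the value is (-21)·(10/17) + 11 = -23/17.
For the column player: with q = P(E), equating A's and B's payoffs gives −14q + 4 = 20q − 9 ⇒ q = 13/34.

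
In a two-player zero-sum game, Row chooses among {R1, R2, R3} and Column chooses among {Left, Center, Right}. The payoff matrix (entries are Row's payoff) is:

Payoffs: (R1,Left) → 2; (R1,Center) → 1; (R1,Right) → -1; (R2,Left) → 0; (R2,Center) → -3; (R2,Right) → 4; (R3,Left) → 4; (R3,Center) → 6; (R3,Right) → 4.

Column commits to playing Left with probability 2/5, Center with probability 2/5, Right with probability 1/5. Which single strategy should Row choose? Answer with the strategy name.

R3

Expected payoff of R1: (2/5)·2 + (2/5)·1 + (1/5)·(-1) = 1.
Expected payoff of R2: (2/5)·0 + (2/5)·(-3) + (1/5)·4 = -2/5.
Expected payoff of R3: (2/5)·4 + (2/5)·6 + (1/5)·4 = 24/5.
The largest is 24/5, so Row's best response is R3.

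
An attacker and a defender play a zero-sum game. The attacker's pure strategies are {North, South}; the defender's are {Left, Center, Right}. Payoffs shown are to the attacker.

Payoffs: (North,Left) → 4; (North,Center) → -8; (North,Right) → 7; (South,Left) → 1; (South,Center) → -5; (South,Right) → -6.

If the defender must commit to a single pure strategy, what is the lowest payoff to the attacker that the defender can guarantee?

-5

Column maxima: Left → 4, Center → -5, Right → 7.
The smallest of these is -5.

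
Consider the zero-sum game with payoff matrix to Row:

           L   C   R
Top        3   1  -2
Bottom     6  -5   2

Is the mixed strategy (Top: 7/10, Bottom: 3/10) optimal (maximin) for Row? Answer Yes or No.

Against L this mix gives (7/10)·3 + (3/10)·6 = 39/10.
Against C this mix gives (7/10)·1 + (3/10)·(-5) = -4/5.
Against R this mix gives (7/10)·(-2) + (3/10)·2 = -4/5.
All of Column's active replies (C, R) yield -4/5, and no column does worse for Row. The mix makes Column indifferent and guarantees -4/5, so it is optimal.

Yes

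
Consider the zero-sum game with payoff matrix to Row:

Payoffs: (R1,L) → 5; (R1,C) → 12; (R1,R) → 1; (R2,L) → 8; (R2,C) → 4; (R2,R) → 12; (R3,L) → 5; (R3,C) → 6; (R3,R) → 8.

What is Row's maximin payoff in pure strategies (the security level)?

5

Row minima: R1 → 1, R2 → 4, R3 → 5.
The best of these is 5.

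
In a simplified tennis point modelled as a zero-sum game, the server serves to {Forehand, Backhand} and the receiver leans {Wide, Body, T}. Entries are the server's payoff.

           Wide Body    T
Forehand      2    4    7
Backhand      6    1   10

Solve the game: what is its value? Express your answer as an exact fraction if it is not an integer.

22/7

Row minima: Forehand → 2, Backhand → 1; maximin = 2.
Column maxima: Wide → 6, Body → 4, T → 10; minimax = 4.
2 ≠ 4, so there is no saddle point; optimal play is mixed.
T is strictly dominated by Wide (it gives the server strictly more in every row), so the receiver never plays it.
On the remaining 2×2 (Forehand, Backhand vs Wide, Body):
Let the server play Forehand with probability p. Expected payoff against Wide: 2p + 6(1−p) = −4p + 6; against Body: 4p + 1(1−p) = 3p + 1.
Setting these equal: −4p + 6 = 3p + 1 ⇒ −7p = -5 ⇒ p = 5/7, and the value is (-4)·(5/7) + 6 = 22/7.
For the receiver: with q = P(Wide), equating Forehand's and Backhand's payoffs gives −2q + 4 = 5q + 1 ⇒ q = 3/7.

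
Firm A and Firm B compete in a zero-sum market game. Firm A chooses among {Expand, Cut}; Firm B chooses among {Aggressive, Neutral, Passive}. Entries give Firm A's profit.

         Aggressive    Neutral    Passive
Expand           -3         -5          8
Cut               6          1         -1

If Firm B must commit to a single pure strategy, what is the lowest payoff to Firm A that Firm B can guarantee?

1

Column maxima: Aggressive → 6, Neutral → 1, Passive → 8.
The smallest of these is 1.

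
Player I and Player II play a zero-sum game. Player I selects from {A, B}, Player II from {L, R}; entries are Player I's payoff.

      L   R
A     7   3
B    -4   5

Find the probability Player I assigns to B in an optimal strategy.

Row minima: A → 3, B → -4; maximin = 3.
Column maxima: L → 7, R → 5; minimax = 5.
3 ≠ 5, so there is no saddle point; optimal play is mixed.
Let Player I play A with probability p. Expected payoff against L: 7p + (-4)(1−p) = 11p − 4; against R: 3p + 5(1−p) = −2p + 5.
Setting these equal: 11p − 4 = −2p + 5 ⇒ 13p = 9 ⇒ p = 9/13, and the value is (11)·(9/13) − 4 = 47/13.
For Player II: with q = P(L), equating A's and B's payoffs gives 4q + 3 = −9q + 5 ⇒ q = 2/13.

4/13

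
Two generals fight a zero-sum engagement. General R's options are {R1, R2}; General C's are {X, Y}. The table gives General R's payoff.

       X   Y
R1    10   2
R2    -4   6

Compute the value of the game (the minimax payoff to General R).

Row minima: R1 → 2, R2 → -4; maximin = 2.
Column maxima: X → 10, Y → 6; minimax = 6.
2 ≠ 6, so there is no saddle point; optimal play is mixed.
Let General R play R1 with probability p. Expected payoff against X: 10p + (-4)(1−p) = 14p − 4; against Y: 2p + 6(1−p) = −4p + 6.
Setting these equal: 14p − 4 = −4p + 6 ⇒ 18p = 10 ⇒ p = 5/9, and the value is (14)·(5/9) − 4 = 34/9.
For General C: with q = P(X), equating R1's and R2's payoffs gives 8q + 2 = −10q + 6 ⇒ q = 2/9.

34/9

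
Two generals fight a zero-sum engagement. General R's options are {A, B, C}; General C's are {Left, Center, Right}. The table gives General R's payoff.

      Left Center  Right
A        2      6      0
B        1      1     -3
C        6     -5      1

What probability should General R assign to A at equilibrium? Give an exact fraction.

Row minima: A → 0, B → -3, C → -5; maximin = 0.
Column maxima: Left → 6, Center → 6, Right → 1; minimax = 1.
0 ≠ 1, so there is no saddle point; optimal play is mixed.
B is strictly dominated by A, so General R never plays it.
Left is strictly dominated by Right (it gives General R strictly more in every row), so General C never plays it.
On the remaining 2×2 (A, C vs Center, Right):
Let General R play A with probability p. Expected payoff against Center: 6p + (-5)(1−p) = 11p − 5; against Right: 0p + 1(1−p) = −p + 1.
Setting these equal: 11p − 5 = −p + 1 ⇒ 12p = 6 ⇒ p = 1/2, and the value is (11)·(1/2) − 5 = 1/2.
For General C: with q = P(Center), equating A's and C's payoffs gives 6q = −6q + 1 ⇒ q = 1/12.

1/2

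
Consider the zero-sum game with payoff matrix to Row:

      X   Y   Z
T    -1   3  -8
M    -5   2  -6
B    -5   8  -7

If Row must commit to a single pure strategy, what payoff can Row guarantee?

-6

Row minima: T → -8, M → -6, B → -7.
The best of these is -6.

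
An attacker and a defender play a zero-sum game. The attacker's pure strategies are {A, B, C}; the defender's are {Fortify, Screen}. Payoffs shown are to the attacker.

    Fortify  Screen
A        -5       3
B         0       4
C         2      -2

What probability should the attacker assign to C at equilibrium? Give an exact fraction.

Row minima: A → -5, B → 0, C → -2; maximin = 0.
Column maxima: Fortify → 2, Screen → 4; minimax = 2.
0 ≠ 2, so there is no saddle point; optimal play is mixed.
A is strictly dominated by B, so the attacker never plays it.
On the remaining 2×2 (B, C vs Fortify, Screen):
Let the attacker play B with probability p. Expected payoff against Fortify: 0p + 2(1−p) = −2p + 2; against Screen: 4p + (-2)(1−p) = 6p − 2.
Setting these equal: −2p + 2 = 6p − 2 ⇒ −8p = -4 ⇒ p = 1/2, and the value is (-2)·(1/2) + 2 = 1.
For the defender: with q = P(Fortify), equating B's and C's payoffs gives −4q + 4 = 4q − 2 ⇒ q = 3/4.

1/2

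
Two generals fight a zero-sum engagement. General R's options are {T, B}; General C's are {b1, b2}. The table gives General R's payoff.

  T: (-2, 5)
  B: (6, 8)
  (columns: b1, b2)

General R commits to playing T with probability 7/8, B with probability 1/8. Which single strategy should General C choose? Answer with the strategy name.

If General C plays b1, General R's expected payoff is (7/8)·(-2) + (1/8)·6 = -1.
If General C plays b2, General R's expected payoff is (7/8)·5 + (1/8)·8 = 43/8.
General C minimizes General R's payoff; the smallest is -1, so the best response is b1.

b1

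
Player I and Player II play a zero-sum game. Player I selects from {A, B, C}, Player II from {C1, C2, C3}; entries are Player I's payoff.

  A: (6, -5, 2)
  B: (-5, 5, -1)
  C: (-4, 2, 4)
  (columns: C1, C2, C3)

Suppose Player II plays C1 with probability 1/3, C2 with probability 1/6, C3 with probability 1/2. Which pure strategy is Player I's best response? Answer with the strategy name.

Expected payoff of A: (1/3)·6 + (1/6)·(-5) + (1/2)·2 = 13/6.
Expected payoff of B: (1/3)·(-5) + (1/6)·5 + (1/2)·(-1) = -4/3.
Expected payoff of C: (1/3)·(-4) + (1/6)·2 + (1/2)·4 = 1.
The largest is 13/6, so Player I's best response is A.

A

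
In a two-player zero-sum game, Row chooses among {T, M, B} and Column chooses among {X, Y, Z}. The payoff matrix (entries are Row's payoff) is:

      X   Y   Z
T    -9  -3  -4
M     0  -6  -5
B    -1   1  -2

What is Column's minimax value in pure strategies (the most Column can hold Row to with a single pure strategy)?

-2

Column maxima: X → 0, Y → 1, Z → -2.
The smallest of these is -2.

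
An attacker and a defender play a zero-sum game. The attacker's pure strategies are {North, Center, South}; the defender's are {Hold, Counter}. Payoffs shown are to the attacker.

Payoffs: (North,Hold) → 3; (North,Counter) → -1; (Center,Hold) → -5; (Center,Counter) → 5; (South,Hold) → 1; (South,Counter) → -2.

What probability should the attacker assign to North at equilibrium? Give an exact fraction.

5/7

Row minima: North → -1, Center → -5, South → -2; maximin = -1.
Column maxima: Hold → 3, Counter → 5; minimax = 3.
-1 ≠ 3, so there is no saddle point; optimal play is mixed.
South is strictly dominated by North, so the attacker never plays it.
On the remaining 2×2 (North, Center vs Hold, Counter):
Let the attacker play North with probability p. Expected payoff against Hold: 3p + (-5)(1−p) = 8p − 5; against Counter: (-1)p + 5(1−p) = −6p + 5.
Setting these equal: 8p − 5 = −6p + 5 ⇒ 14p = 10 ⇒ p = 5/7, and the value is (8)·(5/7) − 5 = 5/7.
For the defender: with q = P(Hold), equating North's and Center's payoffs gives 4q − 1 = −10q + 5 ⇒ q = 3/7.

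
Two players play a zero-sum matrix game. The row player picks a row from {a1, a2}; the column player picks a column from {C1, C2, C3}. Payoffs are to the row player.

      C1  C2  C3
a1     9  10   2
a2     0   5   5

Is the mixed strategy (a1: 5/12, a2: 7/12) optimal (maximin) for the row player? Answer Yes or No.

Against C1 this mix gives (5/12)·9 + (7/12)·0 = 15/4.
Against C2 this mix gives (5/12)·10 + (7/12)·5 = 85/12.
Against C3 this mix gives (5/12)·2 + (7/12)·5 = 15/4.
All of the column player's active replies (C1, C3) yield 15/4, and no column does worse for the row player. The mix makes the column player indifferent and guarantees 15/4, so it is optimal.

Yes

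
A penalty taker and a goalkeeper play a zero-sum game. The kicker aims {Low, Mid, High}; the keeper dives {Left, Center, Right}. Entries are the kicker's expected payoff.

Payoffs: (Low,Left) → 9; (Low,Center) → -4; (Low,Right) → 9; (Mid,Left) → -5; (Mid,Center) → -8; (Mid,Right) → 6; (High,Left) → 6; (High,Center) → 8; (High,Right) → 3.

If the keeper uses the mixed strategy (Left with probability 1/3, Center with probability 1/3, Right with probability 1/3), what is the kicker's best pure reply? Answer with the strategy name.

Expected payoff of Low: (1/3)·9 + (1/3)·(-4) + (1/3)·9 = 14/3.
Expected payoff of Mid: (1/3)·(-5) + (1/3)·(-8) + (1/3)·6 = -7/3.
Expected payoff of High: (1/3)·6 + (1/3)·8 + (1/3)·3 = 17/3.
The largest is 17/3, so the kicker's best response is High.

High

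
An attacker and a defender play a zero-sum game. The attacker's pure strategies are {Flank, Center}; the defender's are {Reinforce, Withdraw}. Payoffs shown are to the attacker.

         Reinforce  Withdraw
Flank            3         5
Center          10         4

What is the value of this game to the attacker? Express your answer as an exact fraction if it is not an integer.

19/4

Row minima: Flank → 3, Center → 4; maximin = 4.
Column maxima: Reinforce → 10, Withdraw → 5; minimax = 5.
4 ≠ 5, so there is no saddle point; optimal play is mixed.
Let the attacker play Flank with probability p. Expected payoff against Reinforce: 3p + 10(1−p) = −7p + 10; against Withdraw: 5p + 4(1−p) = p + 4.
Setting these equal: −7p + 10 = p + 4 ⇒ −8p = -6 ⇒ p = 3/4, and the value is (-7)·(3/4) + 10 = 19/4.
For the defender: with q = P(Reinforce), equating Flank's and Center's payoffs gives −2q + 5 = 6q + 4 ⇒ q = 1/8.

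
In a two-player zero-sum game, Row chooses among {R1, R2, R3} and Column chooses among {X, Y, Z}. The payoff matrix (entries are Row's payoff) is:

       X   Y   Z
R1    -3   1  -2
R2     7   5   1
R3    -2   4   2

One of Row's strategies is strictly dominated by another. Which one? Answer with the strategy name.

R1

R2 gives a strictly higher payoff than R1 against every column: 7 > -3, 5 > 1, 1 > -2.
So R1 is strictly dominated and Row never plays it.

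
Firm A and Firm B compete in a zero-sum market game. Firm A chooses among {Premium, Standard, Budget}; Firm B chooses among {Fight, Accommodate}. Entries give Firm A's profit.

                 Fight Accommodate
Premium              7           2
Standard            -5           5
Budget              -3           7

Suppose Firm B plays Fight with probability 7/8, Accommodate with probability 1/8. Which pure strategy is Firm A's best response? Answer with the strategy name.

Expected payoff of Premium: (7/8)·7 + (1/8)·2 = 51/8.
Expected payoff of Standard: (7/8)·(-5) + (1/8)·5 = -15/4.
Expected payoff of Budget: (7/8)·(-3) + (1/8)·7 = -7/4.
The largest is 51/8, so Firm A's best response is Premium.

Premium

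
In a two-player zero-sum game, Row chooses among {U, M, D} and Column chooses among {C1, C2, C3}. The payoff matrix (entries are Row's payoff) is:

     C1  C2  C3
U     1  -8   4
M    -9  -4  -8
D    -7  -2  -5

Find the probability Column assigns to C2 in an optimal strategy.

4/7

Row minima: U → -8, M → -9, D → -7; maximin = -7.
Column maxima: C1 → 1, C2 → -2, C3 → 4; minimax = -2.
-7 ≠ -2, so there is no saddle point; optimal play is mixed.
M is strictly dominated by D, so Row never plays it.
C3 is strictly dominated by C1 (it gives Row strictly more in every row), so Column never plays it.
On the remaining 2×2 (U, D vs C1, C2):
Let Row play U with probability p. Expected payoff against C1: 1p + (-7)(1−p) = 8p − 7; against C2: (-8)p + (-2)(1−p) = −6p − 2.
Setting these equal: 8p − 7 = −6p − 2 ⇒ 14p = 5 ⇒ p = 5/14, and the value is (8)·(5/14) − 7 = -29/7.
For Column: with q = P(C1), equating U's and D's payoffs gives 9q − 8 = −5q − 2 ⇒ q = 3/7.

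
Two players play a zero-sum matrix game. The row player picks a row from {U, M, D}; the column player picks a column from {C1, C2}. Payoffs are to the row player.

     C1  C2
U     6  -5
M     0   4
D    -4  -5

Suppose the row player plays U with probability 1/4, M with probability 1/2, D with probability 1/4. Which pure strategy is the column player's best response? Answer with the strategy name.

If the column player plays C1, the row player's expected payoff is (1/4)·6 + (1/2)·0 + (1/4)·(-4) = 1/2.
If the column player plays C2, the row player's expected payoff is (1/4)·(-5) + (1/2)·4 + (1/4)·(-5) = -1/2.
The column player minimizes the row player's payoff; the smallest is -1/2, so the best response is C2.

C2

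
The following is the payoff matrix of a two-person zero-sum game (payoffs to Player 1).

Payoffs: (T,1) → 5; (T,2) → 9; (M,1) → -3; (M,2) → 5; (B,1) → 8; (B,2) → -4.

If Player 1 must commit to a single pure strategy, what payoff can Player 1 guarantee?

5

Row minima: T → 5, M → -3, B → -4.
The best of these is 5.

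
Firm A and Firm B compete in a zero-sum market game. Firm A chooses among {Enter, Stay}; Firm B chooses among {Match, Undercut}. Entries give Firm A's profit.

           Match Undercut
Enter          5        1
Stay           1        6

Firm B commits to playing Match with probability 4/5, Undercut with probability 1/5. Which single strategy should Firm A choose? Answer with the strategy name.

Enter

Expected payoff of Enter: (4/5)·5 + (1/5)·1 = 21/5.
Expected payoff of Stay: (4/5)·1 + (1/5)·6 = 2.
The largest is 21/5, so Firm A's best response is Enter.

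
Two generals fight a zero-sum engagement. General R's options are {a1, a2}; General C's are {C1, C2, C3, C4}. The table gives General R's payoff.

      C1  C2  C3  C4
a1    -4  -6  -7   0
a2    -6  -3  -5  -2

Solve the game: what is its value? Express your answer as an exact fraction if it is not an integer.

-11/2

Row minima: a1 → -7, a2 → -6; maximin = -6.
Column maxima: C1 → -4, C2 → -3, C3 → -5, C4 → 0; minimax = -5.
-6 ≠ -5, so there is no saddle point; optimal play is mixed.
C2 is strictly dominated by C3 (it gives General R strictly more in every row), so General C never plays it.
C4 is strictly dominated by C1 (it gives General R strictly more in every row), so General C never plays it.
On the remaining 2×2 (a1, a2 vs C1, C3):
Let General R play a1 with probability p. Expected payoff against C1: (-4)p + (-6)(1−p) = 2p − 6; against C3: (-7)p + (-5)(1−p) = −2p − 5.
Setting these equal: 2p − 6 = −2p − 5 ⇒ 4p = 1 ⇒ p = 1/4, and the value is (2)·(1/4) − 6 = -11/2.
For General C: with q = P(C1), equating a1's and a2's payoffs gives 3q − 7 = −q − 5 ⇒ q = 1/2.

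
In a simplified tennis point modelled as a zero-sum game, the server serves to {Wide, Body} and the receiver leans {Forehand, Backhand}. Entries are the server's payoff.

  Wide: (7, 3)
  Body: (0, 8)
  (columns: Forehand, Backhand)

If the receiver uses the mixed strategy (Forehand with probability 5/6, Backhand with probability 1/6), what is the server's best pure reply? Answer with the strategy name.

Expected payoff of Wide: (5/6)·7 + (1/6)·3 = 19/3.
Expected payoff of Body: (5/6)·0 + (1/6)·8 = 4/3.
The largest is 19/3, so the server's best response is Wide.

Wide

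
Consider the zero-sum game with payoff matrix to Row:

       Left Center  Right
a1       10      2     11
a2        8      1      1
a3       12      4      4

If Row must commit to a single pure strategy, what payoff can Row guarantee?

4

Row minima: a1 → 2, a2 → 1, a3 → 4.
The best of these is 4.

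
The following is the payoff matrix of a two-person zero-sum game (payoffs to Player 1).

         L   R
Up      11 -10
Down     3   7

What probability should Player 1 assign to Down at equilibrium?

21/25

Row minima: Up → -10, Down → 3; maximin = 3.
Column maxima: L → 11, R → 7; minimax = 7.
3 ≠ 7, so there is no saddle point; optimal play is mixed.
Let Player 1 play Up with probability p. Expected payoff against L: 11p + 3(1−p) = 8p + 3; against R: (-10)p + 7(1−p) = −17p + 7.
Setting these equal: 8p + 3 = −17p + 7 ⇒ 25p = 4 ⇒ p = 4/25, and the value is (8)·(4/25) + 3 = 107/25.
For Player 2: with q = P(L), equating Up's and Down's payoffs gives 21q − 10 = −4q + 7 ⇒ q = 17/25.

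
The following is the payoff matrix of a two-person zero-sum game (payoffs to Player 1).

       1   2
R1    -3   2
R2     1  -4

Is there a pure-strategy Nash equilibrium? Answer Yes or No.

Row minima: R1 → -3, R2 → -4; maximin = -3.
Column maxima: 1 → 1, 2 → 2; minimax = 1.
-3 ≠ 1, so no pure-strategy equilibrium exists.

No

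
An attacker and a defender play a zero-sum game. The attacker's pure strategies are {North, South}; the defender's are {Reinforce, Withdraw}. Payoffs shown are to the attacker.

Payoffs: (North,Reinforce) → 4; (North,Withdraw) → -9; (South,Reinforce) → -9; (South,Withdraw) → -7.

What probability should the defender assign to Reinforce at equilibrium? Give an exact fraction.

2/15

Row minima: North → -9, South → -9; maximin = -9.
Column maxima: Reinforce → 4, Withdraw → -7; minimax = -7.
-9 ≠ -7, so there is no saddle point; optimal play is mixed.
Let the attacker play North with probability p. Expected payoff against Reinforce: 4p + (-9)(1−p) = 13p − 9; against Withdraw: (-9)p + (-7)(1−p) = −2p − 7.
Setting these equal: 13p − 9 = −2p − 7 ⇒ 15p = 2 ⇒ p = 2/15, and the value is (13)·(2/15) − 9 = -109/15.
For the defender: with q = P(Reinforce), equating North's and South's payoffs gives 13q − 9 = −2q − 7 ⇒ q = 2/15.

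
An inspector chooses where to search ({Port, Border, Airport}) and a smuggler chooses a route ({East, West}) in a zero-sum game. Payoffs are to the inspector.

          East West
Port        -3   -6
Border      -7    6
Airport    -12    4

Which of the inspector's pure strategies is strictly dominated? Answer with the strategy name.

Airport

Border gives a strictly higher payoff than Airport against every column: -7 > -12, 6 > 4.
So Airport is strictly dominated and the inspector never plays it.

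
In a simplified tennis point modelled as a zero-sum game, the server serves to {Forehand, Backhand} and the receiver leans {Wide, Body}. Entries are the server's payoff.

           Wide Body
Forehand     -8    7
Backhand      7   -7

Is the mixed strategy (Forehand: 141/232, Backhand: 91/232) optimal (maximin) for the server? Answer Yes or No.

Against Wide this mix gives (141/232)·(-8) + (91/232)·7 = -491/232.
Against Body this mix gives (141/232)·7 + (91/232)·(-7) = 175/116.
The receiver will play Wide, holding the server to -491/232. Shifting weight toward the row that does better against Wide would raise this floor (the equalizing mix achieves -7/29 against both Wide and Body), so the proposed strategy is not optimal.

No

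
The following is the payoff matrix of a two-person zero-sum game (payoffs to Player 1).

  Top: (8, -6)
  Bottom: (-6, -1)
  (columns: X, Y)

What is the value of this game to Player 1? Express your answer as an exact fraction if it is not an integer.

-44/19

Row minima: Top → -6, Bottom → -6; maximin = -6.
Column maxima: X → 8, Y → -1; minimax = -1.
-6 ≠ -1, so there is no saddle point; optimal play is mixed.
Let Player 1 play Top with probability p. Expected payoff against X: 8p + (-6)(1−p) = 14p − 6; against Y: (-6)p + (-1)(1−p) = −5p − 1.
Setting these equal: 14p − 6 = −5p − 1 ⇒ 19p = 5 ⇒ p = 5/19, and the value is (14)·(5/19) − 6 = -44/19.
For Player 2: with q = P(X), equating Top's and Bottom's payoffs gives 14q − 6 = −5q − 1 ⇒ q = 5/19.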